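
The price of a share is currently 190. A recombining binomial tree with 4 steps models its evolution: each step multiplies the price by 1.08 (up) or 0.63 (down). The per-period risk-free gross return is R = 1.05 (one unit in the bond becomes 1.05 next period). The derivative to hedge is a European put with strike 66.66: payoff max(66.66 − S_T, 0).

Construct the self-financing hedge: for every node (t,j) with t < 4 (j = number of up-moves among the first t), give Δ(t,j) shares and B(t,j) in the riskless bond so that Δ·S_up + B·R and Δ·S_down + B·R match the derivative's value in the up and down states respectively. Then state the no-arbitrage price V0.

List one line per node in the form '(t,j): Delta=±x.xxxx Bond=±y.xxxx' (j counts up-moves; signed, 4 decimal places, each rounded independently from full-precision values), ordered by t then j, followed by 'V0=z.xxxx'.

Risk-neutral probability p* = (R−d)/(u−d) = (1.05−0.63)/(1.08−0.63) = 0.9333.
At expiry t=4: V(4,0)=36.7294, V(4,1)=15.3504, V(4,2)=0.0000, V(4,3)=0.0000, V(4,4)=0.0000
(3,0): S=47.5089. Δ = (V_up−V_dn)/(S_up−S_dn) = (15.3504−36.7294)/(51.3096−29.9306) = -1.0000. V = [p*·15.3504 + (1−p*)·36.7294]/1.05 = 15.9768. B = V − Δ·S = 63.4857.
(3,1): S=81.4439. Δ = (V_up−V_dn)/(S_up−S_dn) = (0.0000−15.3504)/(87.9594−51.3096) = -0.4188. V = [p*·0.0000 + (1−p*)·15.3504]/1.05 = 0.9746. B = V − Δ·S = 35.0865.
(3,2): S=139.6181. Δ = (V_up−V_dn)/(S_up−S_dn) = (0.0000−0.0000)/(150.7875−87.9594) = 0.0000. V = [p*·0.0000 + (1−p*)·0.0000]/1.05 = 0.0000. B = V − Δ·S = 0.0000.
(3,3): S=239.3453. Δ = (V_up−V_dn)/(S_up−S_dn) = (0.0000−0.0000)/(258.4929−150.7875) = 0.0000. V = [p*·0.0000 + (1−p*)·0.0000]/1.05 = 0.0000. B = V − Δ·S = 0.0000.
(2,0): S=75.4110. Δ = (V_up−V_dn)/(S_up−S_dn) = (0.9746−15.9768)/(81.4439−47.5089) = -0.4421. V = [p*·0.9746 + (1−p*)·15.9768]/1.05 = 1.8807. B = V − Δ·S = 35.2189.
(2,1): S=129.2760. Δ = (V_up−V_dn)/(S_up−S_dn) = (0.0000−0.9746)/(139.6181−81.4439) = -0.0168. V = [p*·0.0000 + (1−p*)·0.9746]/1.05 = 0.0619. B = V − Δ·S = 2.2277.
(2,2): S=221.6160. Δ = (V_up−V_dn)/(S_up−S_dn) = (0.0000−0.0000)/(239.3453−139.6181) = 0.0000. V = [p*·0.0000 + (1−p*)·0.0000]/1.05 = 0.0000. B = V − Δ·S = 0.0000.
(1,0): S=119.7000. Δ = (V_up−V_dn)/(S_up−S_dn) = (0.0619−1.8807)/(129.2760−75.4110) = -0.0338. V = [p*·0.0619 + (1−p*)·1.8807]/1.05 = 0.1744. B = V − Δ·S = 4.2163.
(1,1): S=205.2000. Δ = (V_up−V_dn)/(S_up−S_dn) = (0.0000−0.0619)/(221.6160−129.2760) = -0.0007. V = [p*·0.0000 + (1−p*)·0.0619]/1.05 = 0.0039. B = V − Δ·S = 0.1414.
(0,0): S=190.0000. Δ = (V_up−V_dn)/(S_up−S_dn) = (0.0039−0.1744)/(205.2000−119.7000) = -0.0020. V = [p*·0.0039 + (1−p*)·0.1744]/1.05 = 0.0146. B = V − Δ·S = 0.3934.
Root portfolio cost Δ·190+B reproduces V0=0.0146.

(0,0): Delta=-0.0020 Bond=0.3934
(1,0): Delta=-0.0338 Bond=4.2163
(1,1): Delta=-0.0007 Bond=0.1414
(2,0): Delta=-0.4421 Bond=35.2189
(2,1): Delta=-0.0168 Bond=2.2277
(2,2): Delta=0.0000 Bond=0.0000
(3,0): Delta=-1.0000 Bond=63.4857
(3,1): Delta=-0.4188 Bond=35.0865
(3,2): Delta=0.0000 Bond=0.0000
(3,3): Delta=0.0000 Bond=0.0000
V0=0.0146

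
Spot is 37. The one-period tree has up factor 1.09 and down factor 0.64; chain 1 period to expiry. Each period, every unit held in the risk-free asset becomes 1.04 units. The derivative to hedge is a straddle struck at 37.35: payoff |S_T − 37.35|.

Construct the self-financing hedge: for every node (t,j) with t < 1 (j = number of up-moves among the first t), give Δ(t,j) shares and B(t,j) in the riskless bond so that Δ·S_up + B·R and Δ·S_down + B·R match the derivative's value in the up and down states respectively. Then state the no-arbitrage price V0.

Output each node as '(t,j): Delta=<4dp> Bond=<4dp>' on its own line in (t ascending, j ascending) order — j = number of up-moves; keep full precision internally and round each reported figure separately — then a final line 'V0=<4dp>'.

(0,0): Delta=-0.6420 Bond=27.7630
V0=4.0075

Under the risk-neutral measure, an up-move has probability p* = (R−d)/(u−d) = 0.8889 and values discount at R = 1.04.
At expiry t=1: V(1,0)=13.6700, V(1,1)=2.9800
  t=0,j=0: stock 37.0000 → up 40.3300 (V=2.9800), down 23.6800 (V=13.6700). Price 4.0075; hedge Δ=-0.6420, bond B=27.7630.
Check: Δ(0,0)·S0 + B(0,0) = 4.0075 = V0.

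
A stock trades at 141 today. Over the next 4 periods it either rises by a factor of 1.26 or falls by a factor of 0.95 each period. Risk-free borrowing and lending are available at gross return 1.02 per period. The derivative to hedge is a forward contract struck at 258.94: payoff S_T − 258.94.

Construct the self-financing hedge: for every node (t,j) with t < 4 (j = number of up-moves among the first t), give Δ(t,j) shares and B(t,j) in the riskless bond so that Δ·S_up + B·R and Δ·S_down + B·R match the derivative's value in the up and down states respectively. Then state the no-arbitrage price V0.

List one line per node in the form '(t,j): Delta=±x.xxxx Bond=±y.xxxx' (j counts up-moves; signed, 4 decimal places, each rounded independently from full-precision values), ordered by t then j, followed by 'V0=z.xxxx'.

(0,0): Delta=1.0000 Bond=-239.2205
(1,0): Delta=1.0000 Bond=-244.0049
(1,1): Delta=1.0000 Bond=-244.0049
(2,0): Delta=1.0000 Bond=-248.8850
(2,1): Delta=1.0000 Bond=-248.8850
(2,2): Delta=1.0000 Bond=-248.8850
(3,0): Delta=1.0000 Bond=-253.8627
(3,1): Delta=1.0000 Bond=-253.8627
(3,2): Delta=1.0000 Bond=-253.8627
(3,3): Delta=1.0000 Bond=-253.8627
V0=-98.2205

Since d<R<u, set p* = (R−d)/(u−d) = 0.2258; price each node as the discounted p*-expectation of its children.
At expiry t=4: V(4,0)=-144.0946, V(4,1)=-106.6188, V(4,2)=-56.9139, V(4,3)=9.0104, V(4,4)=96.4468
(3,0): S=120.8899. Δ = (V_up−V_dn)/(S_up−S_dn) = (-106.6188−-144.0946)/(152.3212−114.8454) = 1.0000. V = [p*·-106.6188 + (1−p*)·-144.0946]/1.02 = -132.9729. B = V − Δ·S = -253.8627.
(3,1): S=160.3381. Δ = (V_up−V_dn)/(S_up−S_dn) = (-56.9139−-106.6188)/(202.0261−152.3212) = 1.0000. V = [p*·-56.9139 + (1−p*)·-106.6188]/1.02 = -93.5246. B = V − Δ·S = -253.8627.
(3,2): S=212.6590. Δ = (V_up−V_dn)/(S_up−S_dn) = (9.0104−-56.9139)/(267.9504−202.0261) = 1.0000. V = [p*·9.0104 + (1−p*)·-56.9139]/1.02 = -41.2037. B = V − Δ·S = -253.8627.
(3,3): S=282.0530. Δ = (V_up−V_dn)/(S_up−S_dn) = (96.4468−9.0104)/(355.3868−267.9504) = 1.0000. V = [p*·96.4468 + (1−p*)·9.0104]/1.02 = 28.1903. B = V − Δ·S = -253.8627.
(2,0): S=127.2525. Δ = (V_up−V_dn)/(S_up−S_dn) = (-93.5246−-132.9729)/(160.3381−120.8899) = 1.0000. V = [p*·-93.5246 + (1−p*)·-132.9729]/1.02 = -121.6325. B = V − Δ·S = -248.8850.
(2,1): S=168.7770. Δ = (V_up−V_dn)/(S_up−S_dn) = (-41.2037−-93.5246)/(212.6590−160.3381) = 1.0000. V = [p*·-41.2037 + (1−p*)·-93.5246]/1.02 = -80.1080. B = V − Δ·S = -248.8850.
(2,2): S=223.8516. Δ = (V_up−V_dn)/(S_up−S_dn) = (28.1903−-41.2037)/(282.0530−212.6590) = 1.0000. V = [p*·28.1903 + (1−p*)·-41.2037]/1.02 = -25.0334. B = V − Δ·S = -248.8850.
(1,0): S=133.9500. Δ = (V_up−V_dn)/(S_up−S_dn) = (-80.1080−-121.6325)/(168.7770−127.2525) = 1.0000. V = [p*·-80.1080 + (1−p*)·-121.6325]/1.02 = -110.0549. B = V − Δ·S = -244.0049.
(1,1): S=177.6600. Δ = (V_up−V_dn)/(S_up−S_dn) = (-25.0334−-80.1080)/(223.8516−168.7770) = 1.0000. V = [p*·-25.0334 + (1−p*)·-80.1080]/1.02 = -66.3449. B = V − Δ·S = -244.0049.
(0,0): S=141.0000. Δ = (V_up−V_dn)/(S_up−S_dn) = (-66.3449−-110.0549)/(177.6600−133.9500) = 1.0000. V = [p*·-66.3449 + (1−p*)·-110.0549]/1.02 = -98.2205. B = V − Δ·S = -239.2205.
Check: Δ(0,0)·S0 + B(0,0) = -98.2205 = V0.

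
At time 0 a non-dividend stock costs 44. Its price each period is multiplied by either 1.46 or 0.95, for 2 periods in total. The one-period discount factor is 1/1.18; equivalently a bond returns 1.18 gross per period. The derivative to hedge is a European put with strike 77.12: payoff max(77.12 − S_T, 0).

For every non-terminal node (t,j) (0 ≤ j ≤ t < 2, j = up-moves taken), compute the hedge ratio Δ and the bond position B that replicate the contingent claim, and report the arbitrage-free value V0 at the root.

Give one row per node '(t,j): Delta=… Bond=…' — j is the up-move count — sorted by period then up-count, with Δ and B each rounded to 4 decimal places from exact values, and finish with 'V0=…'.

Under the risk-neutral measure, an up-move has probability p* = (R−d)/(u−d) = 0.4510 and values discount at R = 1.18.
Payoff layer (t=2): V(2,0)=37.4100, V(2,1)=16.0920, V(2,2)=0.0000
  t=1,j=0: stock 41.8000 → up 61.0280 (V=16.0920), down 39.7100 (V=37.4100). Price 23.5559; hedge Δ=-1.0000, bond B=65.3559.
  t=1,j=1: stock 64.2400 → up 93.7904 (V=0.0000), down 61.0280 (V=16.0920). Price 7.4871; hedge Δ=-0.4912, bond B=39.0401.
  t=0,j=0: stock 44.0000 → up 64.2400 (V=7.4871), down 41.8000 (V=23.5559). Price 13.8214; hedge Δ=-0.7161, bond B=45.3288.
Check: Δ(0,0)·S0 + B(0,0) = 13.8214 = V0.

(0,0): Delta=-0.7161 Bond=45.3288
(1,0): Delta=-1.0000 Bond=65.3559
(1,1): Delta=-0.4912 Bond=39.0401
V0=13.8214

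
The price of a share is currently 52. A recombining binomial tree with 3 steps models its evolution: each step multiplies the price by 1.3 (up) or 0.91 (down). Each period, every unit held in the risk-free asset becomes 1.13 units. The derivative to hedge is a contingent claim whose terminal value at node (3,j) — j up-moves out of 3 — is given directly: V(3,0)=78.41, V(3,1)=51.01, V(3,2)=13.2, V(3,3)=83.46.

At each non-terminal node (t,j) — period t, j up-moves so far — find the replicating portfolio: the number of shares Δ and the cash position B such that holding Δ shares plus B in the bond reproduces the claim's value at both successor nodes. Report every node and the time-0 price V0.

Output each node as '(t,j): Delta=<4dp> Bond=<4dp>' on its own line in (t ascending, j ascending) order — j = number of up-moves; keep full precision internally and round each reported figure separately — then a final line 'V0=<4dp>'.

No-arbitrage ⇒ martingale measure with p* = (R−d)/(u−d) = 0.5641.
Terminal payoffs: V(3,0)=78.4100, V(3,1)=51.0100, V(3,2)=13.2000, V(3,3)=83.4600
(2,0): S=43.0612. Δ = (V_up−V_dn)/(S_up−S_dn) = (51.0100−78.4100)/(55.9796−39.1857) = -1.6315. V = [p*·51.0100 + (1−p*)·78.4100]/1.13 = 55.7111. B = V − Δ·S = 125.9676.
(2,1): S=61.5160. Δ = (V_up−V_dn)/(S_up−S_dn) = (13.2000−51.0100)/(79.9708−55.9796) = -1.5760. V = [p*·13.2000 + (1−p*)·51.0100]/1.13 = 26.2666. B = V − Δ·S = 123.2153.
(2,2): S=87.8800. Δ = (V_up−V_dn)/(S_up−S_dn) = (83.4600−13.2000)/(114.2440−79.9708) = 2.0500. V = [p*·83.4600 + (1−p*)·13.2000]/1.13 = 46.7556. B = V − Δ·S = -133.3982.
(1,0): S=47.3200. Δ = (V_up−V_dn)/(S_up−S_dn) = (26.2666−55.7111)/(61.5160−43.0612) = -1.5955. V = [p*·26.2666 + (1−p*)·55.7111]/1.13 = 34.6030. B = V − Δ·S = 110.1018.
(1,1): S=67.6000. Δ = (V_up−V_dn)/(S_up−S_dn) = (46.7556−26.2666)/(87.8800−61.5160) = 0.7772. V = [p*·46.7556 + (1−p*)·26.2666]/1.13 = 33.4730. B = V − Δ·S = -19.0629.
(0,0): S=52.0000. Δ = (V_up−V_dn)/(S_up−S_dn) = (33.4730−34.6030)/(67.6000−47.3200) = -0.0557. V = [p*·33.4730 + (1−p*)·34.6030]/1.13 = 30.0580. B = V − Δ·S = 32.9555.
Each (Δ,B) replicates both successor values, so the strategy is self-financing and V0 is arbitrage-free.

(0,0): Delta=-0.0557 Bond=32.9555
(1,0): Delta=-1.5955 Bond=110.1018
(1,1): Delta=0.7772 Bond=-19.0629
(2,0): Delta=-1.6315 Bond=125.9676
(2,1): Delta=-1.5760 Bond=123.2153
(2,2): Delta=2.0500 Bond=-133.3982
V0=30.0580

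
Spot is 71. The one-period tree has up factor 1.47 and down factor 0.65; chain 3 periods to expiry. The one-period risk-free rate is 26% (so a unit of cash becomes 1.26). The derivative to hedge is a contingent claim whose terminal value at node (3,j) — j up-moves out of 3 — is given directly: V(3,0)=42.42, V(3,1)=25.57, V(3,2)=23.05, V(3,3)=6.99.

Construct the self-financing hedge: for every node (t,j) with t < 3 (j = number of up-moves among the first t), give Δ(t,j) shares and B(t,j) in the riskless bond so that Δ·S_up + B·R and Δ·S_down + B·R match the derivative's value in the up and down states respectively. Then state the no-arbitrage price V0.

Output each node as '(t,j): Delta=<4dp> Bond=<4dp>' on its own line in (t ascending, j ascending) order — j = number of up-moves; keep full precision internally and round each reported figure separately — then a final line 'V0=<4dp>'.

Risk-neutral probability p* = (R−d)/(u−d) = (1.26−0.65)/(1.47−0.65) = 0.7439.
Payoff layer (t=3): V(3,0)=42.4200, V(3,1)=25.5700, V(3,2)=23.0500, V(3,3)=6.9900
  t=2,j=0: stock 29.9975 → up 44.0963 (V=25.5700), down 19.4984 (V=42.4200). Price 23.7184; hedge Δ=-0.6850, bond B=44.2672.
  t=2,j=1: stock 67.8405 → up 99.7255 (V=23.0500), down 44.0963 (V=25.5700). Price 18.8058; hedge Δ=-0.0453, bond B=21.8790.
  t=2,j=2: stock 153.4239 → up 225.5331 (V=6.9900), down 99.7255 (V=23.0500). Price 8.8118; hedge Δ=-0.1277, bond B=28.3972.
  t=1,j=0: stock 46.1500 → up 67.8405 (V=18.8058), down 29.9975 (V=23.7184). Price 15.9238; hedge Δ=-0.1298, bond B=21.9147.
  t=1,j=1: stock 104.3700 → up 153.4239 (V=8.8118), down 67.8405 (V=18.8058). Price 9.0248; hedge Δ=-0.1168, bond B=21.2126.
  t=0,j=0: stock 71.0000 → up 104.3700 (V=9.0248), down 46.1500 (V=15.9238). Price 8.5648; hedge Δ=-0.1185, bond B=16.9781.
Each (Δ,B) replicates both successor values, so the strategy is self-financing and V0 is arbitrage-free.

(0,0): Delta=-0.1185 Bond=16.9781
(1,0): Delta=-0.1298 Bond=21.9147
(1,1): Delta=-0.1168 Bond=21.2126
(2,0): Delta=-0.6850 Bond=44.2672
(2,1): Delta=-0.0453 Bond=21.8790
(2,2): Delta=-0.1277 Bond=28.3972
V0=8.5648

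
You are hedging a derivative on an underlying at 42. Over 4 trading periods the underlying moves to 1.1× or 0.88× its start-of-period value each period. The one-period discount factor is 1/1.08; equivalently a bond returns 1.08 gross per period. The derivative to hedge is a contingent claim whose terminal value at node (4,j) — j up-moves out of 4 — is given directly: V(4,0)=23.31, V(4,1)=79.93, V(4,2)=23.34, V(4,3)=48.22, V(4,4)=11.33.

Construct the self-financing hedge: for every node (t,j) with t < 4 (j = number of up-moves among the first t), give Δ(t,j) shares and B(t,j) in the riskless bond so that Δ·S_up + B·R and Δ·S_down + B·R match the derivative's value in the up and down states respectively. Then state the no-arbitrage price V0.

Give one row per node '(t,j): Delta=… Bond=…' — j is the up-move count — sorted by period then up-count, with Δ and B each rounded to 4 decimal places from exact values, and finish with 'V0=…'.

(0,0): Delta=-2.0053 Bond=100.4586
(1,0): Delta=1.2311 Bond=-11.1226
(1,1): Delta=-2.2642 Bond=120.4571
(2,0): Delta=-5.9910 Bond=222.8870
(2,1): Delta=1.8089 Bond=-35.5024
(2,2): Delta=-2.5901 Bond=146.6533
(3,0): Delta=8.9919 Bond=-188.1204
(3,1): Delta=-7.1897 Bond=283.6019
(3,2): Delta=2.5288 Bond=-70.5370
(3,3): Delta=-2.9996 Bond=181.2778
V0=16.2360

No-arbitrage ⇒ martingale measure with p* = (R−d)/(u−d) = 0.9091.
Payoff layer (t=4): V(4,0)=23.3100, V(4,1)=79.9300, V(4,2)=23.3400, V(4,3)=48.2200, V(4,4)=11.3300
  t=3,j=0: stock 28.6218 → up 31.4840 (V=79.9300), down 25.1872 (V=23.3100). Price 69.2433; hedge Δ=8.9919, bond B=-188.1204.
  t=3,j=1: stock 35.7773 → up 39.3550 (V=23.3400), down 31.4840 (V=79.9300). Price 26.3746; hedge Δ=-7.1897, bond B=283.6019.
  t=3,j=2: stock 44.7216 → up 49.1938 (V=48.2200), down 39.3550 (V=23.3400). Price 42.5539; hedge Δ=2.5288, bond B=-70.5370.
  t=3,j=3: stock 55.9020 → up 61.4922 (V=11.3300), down 49.1938 (V=48.2200). Price 13.5960; hedge Δ=-2.9996, bond B=181.2778.
  t=2,j=0: stock 32.5248 → up 35.7773 (V=26.3746), down 28.6218 (V=69.2433). Price 28.0294; hedge Δ=-5.9910, bond B=222.8870.
  t=2,j=1: stock 40.6560 → up 44.7216 (V=42.5539), down 35.7773 (V=26.3746). Price 38.0398; hedge Δ=1.8089, bond B=-35.5024.
  t=2,j=2: stock 50.8200 → up 55.9020 (V=13.5960), down 44.7216 (V=42.5539). Price 15.0264; hedge Δ=-2.5901, bond B=146.6533.
  t=1,j=0: stock 36.9600 → up 40.6560 (V=38.0398), down 32.5248 (V=28.0294). Price 34.3794; hedge Δ=1.2311, bond B=-11.1226.
  t=1,j=1: stock 46.2000 → up 50.8200 (V=15.0264), down 40.6560 (V=38.0398). Price 15.8505; hedge Δ=-2.2642, bond B=120.4571.
  t=0,j=0: stock 42.0000 → up 46.2000 (V=15.8505), down 36.9600 (V=34.3794). Price 16.2360; hedge Δ=-2.0053, bond B=100.4586.
Self-financing check: at every node Δ·S+B equals the discounted successor values.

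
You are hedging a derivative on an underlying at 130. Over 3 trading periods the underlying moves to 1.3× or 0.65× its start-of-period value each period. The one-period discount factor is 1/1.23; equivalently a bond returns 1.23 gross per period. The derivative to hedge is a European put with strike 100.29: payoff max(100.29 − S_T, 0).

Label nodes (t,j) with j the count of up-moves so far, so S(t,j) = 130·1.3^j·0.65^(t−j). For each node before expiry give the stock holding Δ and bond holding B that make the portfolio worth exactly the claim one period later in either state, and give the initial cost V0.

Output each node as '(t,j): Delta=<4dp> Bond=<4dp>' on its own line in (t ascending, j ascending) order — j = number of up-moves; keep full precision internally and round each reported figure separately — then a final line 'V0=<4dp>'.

Risk-neutral probability p* = (R−d)/(u−d) = (1.23−0.65)/(1.3−0.65) = 0.8923.
At expiry t=3: V(3,0)=64.5888, V(3,1)=28.8875, V(3,2)=0.0000, V(3,3)=0.0000
Node (2,0) S=54.9250: V=(p*·28.8875+(1−p*)·64.5888)/1.23=26.6116; Δ=(28.8875−64.5888)/(71.4025−35.7013)=-1.0000; B=V−Δ·S=81.5366
Node (2,1) S=109.8500: V=(p*·0.0000+(1−p*)·28.8875)/1.23=2.5292; Δ=(0.0000−28.8875)/(142.8050−71.4025)=-0.4046; B=V−Δ·S=46.9715
Node (2,2) S=219.7000: V=(p*·0.0000+(1−p*)·0.0000)/1.23=0.0000; Δ=(0.0000−0.0000)/(285.6100−142.8050)=0.0000; B=V−Δ·S=0.0000
Node (1,0) S=84.5000: V=(p*·2.5292+(1−p*)·26.6116)/1.23=4.1648; Δ=(2.5292−26.6116)/(109.8500−54.9250)=-0.4385; B=V−Δ·S=41.2146
Node (1,1) S=169.0000: V=(p*·0.0000+(1−p*)·2.5292)/1.23=0.2214; Δ=(0.0000−2.5292)/(219.7000−109.8500)=-0.0230; B=V−Δ·S=4.1126
Node (0,0) S=130.0000: V=(p*·0.2214+(1−p*)·4.1648)/1.23=0.5253; Δ=(0.2214−4.1648)/(169.0000−84.5000)=-0.0467; B=V−Δ·S=6.5920
The time-0 hedge costs 0.5253, which is the no-arbitrage price.

(0,0): Delta=-0.0467 Bond=6.5920
(1,0): Delta=-0.4385 Bond=41.2146
(1,1): Delta=-0.0230 Bond=4.1126
(2,0): Delta=-1.0000 Bond=81.5366
(2,1): Delta=-0.4046 Bond=46.9715
(2,2): Delta=0.0000 Bond=0.0000
V0=0.5253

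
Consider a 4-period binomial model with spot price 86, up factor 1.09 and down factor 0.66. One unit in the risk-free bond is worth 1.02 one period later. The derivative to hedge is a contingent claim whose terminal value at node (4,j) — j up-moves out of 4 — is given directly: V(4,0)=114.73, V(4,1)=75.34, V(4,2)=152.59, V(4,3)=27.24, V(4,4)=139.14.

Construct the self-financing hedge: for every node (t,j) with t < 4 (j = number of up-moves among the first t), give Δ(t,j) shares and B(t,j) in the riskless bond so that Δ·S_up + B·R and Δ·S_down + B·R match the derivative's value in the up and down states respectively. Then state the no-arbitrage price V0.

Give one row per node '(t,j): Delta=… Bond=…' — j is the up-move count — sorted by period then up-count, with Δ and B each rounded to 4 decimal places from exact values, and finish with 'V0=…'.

(0,0): Delta=0.7066 Bond=28.7945
(1,0): Delta=-2.6719 Bond=221.1326
(1,1): Delta=1.1043 Bond=-7.9167
(2,0): Delta=3.5459 Bond=-7.3753
(2,1): Delta=-3.4040 Bond=270.8473
(2,2): Delta=1.6351 Bond=-62.3099
(3,0): Delta=-3.7050 Bond=171.7540
(3,1): Delta=4.3996 Bond=-42.3821
(3,2): Delta=-4.3228 Bond=338.2232
(3,3): Delta=2.3366 Bond=-141.6799
V0=89.5591

Risk-neutral probability p* = (R−d)/(u−d) = (1.02−0.66)/(1.09−0.66) = 0.8372.
At expiry t=4: V(4,0)=114.7300, V(4,1)=75.3400, V(4,2)=152.5900, V(4,3)=27.2400, V(4,4)=139.1400
  t=3,j=0: stock 24.7247 → up 26.9499 (V=75.3400), down 16.3183 (V=114.7300). Price 80.1493; hedge Δ=-3.7050, bond B=171.7540.
  t=3,j=1: stock 40.8331 → up 44.5081 (V=152.5900), down 26.9499 (V=75.3400). Price 137.2690; hedge Δ=4.3996, bond B=-42.3821.
  t=3,j=2: stock 67.4366 → up 73.5058 (V=27.2400), down 44.5081 (V=152.5900). Price 46.7116; hedge Δ=-4.3228, bond B=338.2232.
  t=3,j=3: stock 111.3725 → up 121.3960 (V=139.1400), down 73.5058 (V=27.2400). Price 118.5527; hedge Δ=2.3366, bond B=-141.6799.
  t=2,j=0: stock 37.4616 → up 40.8331 (V=137.2690), down 24.7247 (V=80.1493). Price 125.4613; hedge Δ=3.5459, bond B=-7.3753.
  t=2,j=1: stock 61.8684 → up 67.4366 (V=46.7116), down 40.8331 (V=137.2690). Price 60.2485; hedge Δ=-3.4040, bond B=270.8473.
  t=2,j=2: stock 102.1766 → up 111.3725 (V=118.5527), down 67.4366 (V=46.7116). Price 104.7624; hedge Δ=1.6351, bond B=-62.3099.
  t=1,j=0: stock 56.7600 → up 61.8684 (V=60.2485), down 37.4616 (V=125.4613). Price 69.4750; hedge Δ=-2.6719, bond B=221.1326.
  t=1,j=1: stock 93.7400 → up 102.1766 (V=104.7624), down 61.8684 (V=60.2485). Price 95.6038; hedge Δ=1.1043, bond B=-7.9167.
  t=0,j=0: stock 86.0000 → up 93.7400 (V=95.6038), down 56.7600 (V=69.4750). Price 89.5591; hedge Δ=0.7066, bond B=28.7945.
Self-financing check: at every node Δ·S+B equals the discounted successor values.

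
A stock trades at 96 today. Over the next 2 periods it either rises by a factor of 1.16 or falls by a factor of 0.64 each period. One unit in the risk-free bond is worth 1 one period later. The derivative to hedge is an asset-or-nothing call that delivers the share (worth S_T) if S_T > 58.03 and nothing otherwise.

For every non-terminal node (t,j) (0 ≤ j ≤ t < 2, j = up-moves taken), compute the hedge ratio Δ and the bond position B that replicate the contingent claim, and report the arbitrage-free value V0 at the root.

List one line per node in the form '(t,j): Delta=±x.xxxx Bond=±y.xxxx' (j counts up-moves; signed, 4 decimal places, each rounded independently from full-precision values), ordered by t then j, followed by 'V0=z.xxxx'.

(0,0): Delta=1.2424 Bond=-26.9900
(1,0): Delta=2.2308 Bond=-87.7174
(1,1): Delta=1.0000 Bond=0.0000
V0=92.2772

Risk-neutral probability p* = (R−d)/(u−d) = (1−0.64)/(1.16−0.64) = 0.6923.
Payoff layer (t=2): V(2,0)=0.0000, V(2,1)=71.2704, V(2,2)=129.1776
(1,0): S=61.4400. Δ = (V_up−V_dn)/(S_up−S_dn) = (71.2704−0.0000)/(71.2704−39.3216) = 2.2308. V = [p*·71.2704 + (1−p*)·0.0000]/1 = 49.3410. B = V − Δ·S = -87.7174.
(1,1): S=111.3600. Δ = (V_up−V_dn)/(S_up−S_dn) = (129.1776−71.2704)/(129.1776−71.2704) = 1.0000. V = [p*·129.1776 + (1−p*)·71.2704]/1 = 111.3600. B = V − Δ·S = 0.0000.
(0,0): S=96.0000. Δ = (V_up−V_dn)/(S_up−S_dn) = (111.3600−49.3410)/(111.3600−61.4400) = 1.2424. V = [p*·111.3600 + (1−p*)·49.3410]/1 = 92.2772. B = V − Δ·S = -26.9900.
Each (Δ,B) replicates both successor values, so the strategy is self-financing and V0 is arbitrage-free.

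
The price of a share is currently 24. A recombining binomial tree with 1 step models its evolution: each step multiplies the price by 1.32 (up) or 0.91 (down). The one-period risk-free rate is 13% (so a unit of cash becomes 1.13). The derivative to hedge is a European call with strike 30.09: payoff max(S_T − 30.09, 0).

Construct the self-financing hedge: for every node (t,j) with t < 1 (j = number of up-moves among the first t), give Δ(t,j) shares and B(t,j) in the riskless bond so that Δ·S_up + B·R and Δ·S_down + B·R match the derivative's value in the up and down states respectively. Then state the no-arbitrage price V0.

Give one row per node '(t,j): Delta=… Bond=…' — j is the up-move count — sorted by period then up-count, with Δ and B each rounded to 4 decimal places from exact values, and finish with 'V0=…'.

(0,0): Delta=0.1616 Bond=-3.1230
V0=0.7550

The replicating-portfolio and risk-neutral prices coincide; use p* = (1.13−0.91)/(1.32−0.91) = 0.5366 for the latter.
Payoff layer (t=1): V(1,0)=0.0000, V(1,1)=1.5900
Node (0,0) S=24.0000: V=(p*·1.5900+(1−p*)·0.0000)/1.13=0.7550; Δ=(1.5900−0.0000)/(31.6800−21.8400)=0.1616; B=V−Δ·S=-3.1230
Root portfolio cost Δ·24+B reproduces V0=0.7550.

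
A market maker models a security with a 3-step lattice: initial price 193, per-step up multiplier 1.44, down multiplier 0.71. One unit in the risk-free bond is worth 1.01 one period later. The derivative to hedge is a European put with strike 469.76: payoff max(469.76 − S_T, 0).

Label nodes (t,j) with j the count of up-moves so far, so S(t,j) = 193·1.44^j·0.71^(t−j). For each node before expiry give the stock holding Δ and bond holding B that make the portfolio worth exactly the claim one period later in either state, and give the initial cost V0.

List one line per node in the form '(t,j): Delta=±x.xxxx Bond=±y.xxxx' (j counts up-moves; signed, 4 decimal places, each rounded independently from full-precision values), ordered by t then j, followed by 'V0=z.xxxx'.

(0,0): Delta=-0.8748 Bond=438.9596
(1,0): Delta=-1.0000 Bond=460.5039
(1,1): Delta=-0.7863 Bond=418.7609
(2,0): Delta=-1.0000 Bond=465.1089
(2,1): Delta=-1.0000 Bond=465.1089
(2,2): Delta=-0.6353 Bond=362.5187
V0=270.1211

Risk-neutral probability p* = (R−d)/(u−d) = (1.01−0.71)/(1.44−0.71) = 0.4110.
Payoff layer (t=3): V(3,0)=400.6832, V(3,1)=329.6605, V(3,2)=185.6146, V(3,3)=0.0000
(2,0): S=97.2913. Δ = (V_up−V_dn)/(S_up−S_dn) = (329.6605−400.6832)/(140.0995−69.0768) = -1.0000. V = [p*·329.6605 + (1−p*)·400.6832]/1.01 = 367.8176. B = V − Δ·S = 465.1089.
(2,1): S=197.3232. Δ = (V_up−V_dn)/(S_up−S_dn) = (185.6146−329.6605)/(284.1454−140.0995) = -1.0000. V = [p*·185.6146 + (1−p*)·329.6605]/1.01 = 267.7857. B = V − Δ·S = 465.1089.
(2,2): S=400.2048. Δ = (V_up−V_dn)/(S_up−S_dn) = (0.0000−185.6146)/(576.2949−284.1454) = -0.6353. V = [p*·0.0000 + (1−p*)·185.6146]/1.01 = 108.2521. B = V − Δ·S = 362.5187.
(1,0): S=137.0300. Δ = (V_up−V_dn)/(S_up−S_dn) = (267.7857−367.8176)/(197.3232−97.2913) = -1.0000. V = [p*·267.7857 + (1−p*)·367.8176]/1.01 = 323.4739. B = V − Δ·S = 460.5039.
(1,1): S=277.9200. Δ = (V_up−V_dn)/(S_up−S_dn) = (108.2521−267.7857)/(400.2048−197.3232) = -0.7863. V = [p*·108.2521 + (1−p*)·267.7857]/1.01 = 200.2217. B = V − Δ·S = 418.7609.
(0,0): S=193.0000. Δ = (V_up−V_dn)/(S_up−S_dn) = (200.2217−323.4739)/(277.9200−137.0300) = -0.8748. V = [p*·200.2217 + (1−p*)·323.4739]/1.01 = 270.1211. B = V − Δ·S = 438.9596.
Root portfolio cost Δ·193+B reproduces V0=270.1211.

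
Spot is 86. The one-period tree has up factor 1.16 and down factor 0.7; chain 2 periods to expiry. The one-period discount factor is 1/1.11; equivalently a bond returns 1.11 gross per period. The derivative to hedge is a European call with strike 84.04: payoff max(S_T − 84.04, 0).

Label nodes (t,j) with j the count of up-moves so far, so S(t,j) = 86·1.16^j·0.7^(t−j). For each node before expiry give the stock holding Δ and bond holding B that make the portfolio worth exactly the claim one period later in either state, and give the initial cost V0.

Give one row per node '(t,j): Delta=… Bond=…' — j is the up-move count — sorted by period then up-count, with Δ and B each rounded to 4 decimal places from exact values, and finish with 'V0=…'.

(0,0): Delta=0.6431 Bond=-34.8761
(1,0): Delta=0.0000 Bond=0.0000
(1,1): Delta=0.6904 Bond=-43.4335
V0=20.4274

Risk-neutral probability p* = (R−d)/(u−d) = (1.11−0.7)/(1.16−0.7) = 0.8913.
Payoff layer (t=2): V(2,0)=0.0000, V(2,1)=0.0000, V(2,2)=31.6816
(1,0): S=60.2000. Δ = (V_up−V_dn)/(S_up−S_dn) = (0.0000−0.0000)/(69.8320−42.1400) = 0.0000. V = [p*·0.0000 + (1−p*)·0.0000]/1.11 = 0.0000. B = V − Δ·S = 0.0000.
(1,1): S=99.7600. Δ = (V_up−V_dn)/(S_up−S_dn) = (31.6816−0.0000)/(115.7216−69.8320) = 0.6904. V = [p*·31.6816 + (1−p*)·0.0000]/1.11 = 25.4396. B = V − Δ·S = -43.4335.
(0,0): S=86.0000. Δ = (V_up−V_dn)/(S_up−S_dn) = (25.4396−0.0000)/(99.7600−60.2000) = 0.6431. V = [p*·25.4396 + (1−p*)·0.0000]/1.11 = 20.4274. B = V − Δ·S = -34.8761.
Check: Δ(0,0)·S0 + B(0,0) = 20.4274 = V0.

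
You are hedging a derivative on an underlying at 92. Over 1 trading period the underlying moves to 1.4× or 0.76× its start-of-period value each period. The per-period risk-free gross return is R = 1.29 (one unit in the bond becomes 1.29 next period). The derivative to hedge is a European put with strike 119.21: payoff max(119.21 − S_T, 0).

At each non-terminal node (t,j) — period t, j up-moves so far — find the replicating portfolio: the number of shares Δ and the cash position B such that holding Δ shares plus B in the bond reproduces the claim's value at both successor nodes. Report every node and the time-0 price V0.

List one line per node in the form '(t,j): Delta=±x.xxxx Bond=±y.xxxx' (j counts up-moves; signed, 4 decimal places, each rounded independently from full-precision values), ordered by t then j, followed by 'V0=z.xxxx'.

(0,0): Delta=-0.8371 Bond=83.5828
V0=6.5672

Under the risk-neutral measure, an up-move has probability p* = (R−d)/(u−d) = 0.8281 and values discount at R = 1.29.
At expiry t=1: V(1,0)=49.2900, V(1,1)=0.0000
(0,0): S=92.0000. Δ = (V_up−V_dn)/(S_up−S_dn) = (0.0000−49.2900)/(128.8000−69.9200) = -0.8371. V = [p*·0.0000 + (1−p*)·49.2900]/1.29 = 6.5672. B = V − Δ·S = 83.5828.
The time-0 hedge costs 6.5672, which is the no-arbitrage price.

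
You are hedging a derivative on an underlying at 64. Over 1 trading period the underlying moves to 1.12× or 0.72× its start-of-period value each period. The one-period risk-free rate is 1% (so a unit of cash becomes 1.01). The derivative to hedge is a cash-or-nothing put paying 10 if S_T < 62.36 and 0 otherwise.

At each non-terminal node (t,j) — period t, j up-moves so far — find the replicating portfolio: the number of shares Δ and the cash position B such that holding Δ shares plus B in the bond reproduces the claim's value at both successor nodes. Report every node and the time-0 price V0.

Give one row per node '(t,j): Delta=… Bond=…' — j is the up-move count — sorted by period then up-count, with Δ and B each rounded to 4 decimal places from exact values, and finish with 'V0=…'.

Under the risk-neutral measure, an up-move has probability p* = (R−d)/(u−d) = 0.7250 and values discount at R = 1.01.
Payoff layer (t=1): V(1,0)=10.0000, V(1,1)=0.0000
  t=0,j=0: stock 64.0000 → up 71.6800 (V=0.0000), down 46.0800 (V=10.0000). Price 2.7228; hedge Δ=-0.3906, bond B=27.7228.
Root portfolio cost Δ·64+B reproduces V0=2.7228.

(0,0): Delta=-0.3906 Bond=27.7228
V0=2.7228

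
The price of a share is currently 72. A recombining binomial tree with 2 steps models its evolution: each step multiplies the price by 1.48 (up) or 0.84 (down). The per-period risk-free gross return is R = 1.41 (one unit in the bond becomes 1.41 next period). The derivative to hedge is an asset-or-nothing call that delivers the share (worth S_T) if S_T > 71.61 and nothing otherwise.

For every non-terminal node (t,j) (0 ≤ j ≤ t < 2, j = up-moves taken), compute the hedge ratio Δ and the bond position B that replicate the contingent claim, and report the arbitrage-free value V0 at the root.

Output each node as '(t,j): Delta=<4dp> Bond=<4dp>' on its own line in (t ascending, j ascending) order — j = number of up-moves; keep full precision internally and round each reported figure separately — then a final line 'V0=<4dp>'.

(0,0): Delta=1.0855 Bond=-6.4633
(1,0): Delta=2.3125 Bond=-83.3209
(1,1): Delta=1.0000 Bond=0.0000
V0=71.6943

No-arbitrage ⇒ martingale measure with p* = (R−d)/(u−d) = 0.8906.
Terminal values V(2,·): V(2,0)=0.0000, V(2,1)=89.5104, V(2,2)=157.7088
Node (1,0) S=60.4800: V=(p*·89.5104+(1−p*)·0.0000)/1.41=56.5391; Δ=(89.5104−0.0000)/(89.5104−50.8032)=2.3125; B=V−Δ·S=-83.3209
Node (1,1) S=106.5600: V=(p*·157.7088+(1−p*)·89.5104)/1.41=106.5600; Δ=(157.7088−89.5104)/(157.7088−89.5104)=1.0000; B=V−Δ·S=0.0000
Node (0,0) S=72.0000: V=(p*·106.5600+(1−p*)·56.5391)/1.41=71.6943; Δ=(106.5600−56.5391)/(106.5600−60.4800)=1.0855; B=V−Δ·S=-6.4633
Root portfolio cost Δ·72+B reproduces V0=71.6943.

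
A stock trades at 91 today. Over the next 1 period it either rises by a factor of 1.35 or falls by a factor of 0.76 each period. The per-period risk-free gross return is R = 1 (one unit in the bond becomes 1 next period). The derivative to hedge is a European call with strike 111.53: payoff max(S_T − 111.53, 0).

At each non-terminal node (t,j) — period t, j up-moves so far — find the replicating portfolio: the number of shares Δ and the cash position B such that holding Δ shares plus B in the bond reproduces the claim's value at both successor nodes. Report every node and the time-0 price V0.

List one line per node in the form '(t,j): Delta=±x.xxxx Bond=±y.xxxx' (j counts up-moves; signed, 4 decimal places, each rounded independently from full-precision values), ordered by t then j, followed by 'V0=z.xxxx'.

(0,0): Delta=0.2108 Bond=-14.5817
V0=4.6047

No-arbitrage ⇒ martingale measure with p* = (R−d)/(u−d) = 0.4068.
At expiry t=1: V(1,0)=0.0000, V(1,1)=11.3200
  t=0,j=0: stock 91.0000 → up 122.8500 (V=11.3200), down 69.1600 (V=0.0000). Price 4.6047; hedge Δ=0.2108, bond B=-14.5817.
The time-0 hedge costs 4.6047, which is the no-arbitrage price.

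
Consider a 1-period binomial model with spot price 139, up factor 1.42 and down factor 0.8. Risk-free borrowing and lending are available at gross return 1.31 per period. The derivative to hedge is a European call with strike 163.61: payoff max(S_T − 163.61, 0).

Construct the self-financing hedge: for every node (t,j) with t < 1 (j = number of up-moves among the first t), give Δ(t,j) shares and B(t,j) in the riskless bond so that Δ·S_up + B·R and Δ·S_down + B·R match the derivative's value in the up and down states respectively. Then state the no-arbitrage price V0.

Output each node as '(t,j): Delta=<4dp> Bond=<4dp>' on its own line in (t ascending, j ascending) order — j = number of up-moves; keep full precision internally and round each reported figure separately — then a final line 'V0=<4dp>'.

Under the risk-neutral measure, an up-move has probability p* = (R−d)/(u−d) = 0.8226 and values discount at R = 1.31.
Terminal values V(1,·): V(1,0)=0.0000, V(1,1)=33.7700
Node (0,0) S=139.0000: V=(p*·33.7700+(1−p*)·0.0000)/1.31=21.2050; Δ=(33.7700−0.0000)/(197.3800−111.2000)=0.3919; B=V−Δ·S=-33.2627
Each (Δ,B) replicates both successor values, so the strategy is self-financing and V0 is arbitrage-free.

(0,0): Delta=0.3919 Bond=-33.2627
V0=21.2050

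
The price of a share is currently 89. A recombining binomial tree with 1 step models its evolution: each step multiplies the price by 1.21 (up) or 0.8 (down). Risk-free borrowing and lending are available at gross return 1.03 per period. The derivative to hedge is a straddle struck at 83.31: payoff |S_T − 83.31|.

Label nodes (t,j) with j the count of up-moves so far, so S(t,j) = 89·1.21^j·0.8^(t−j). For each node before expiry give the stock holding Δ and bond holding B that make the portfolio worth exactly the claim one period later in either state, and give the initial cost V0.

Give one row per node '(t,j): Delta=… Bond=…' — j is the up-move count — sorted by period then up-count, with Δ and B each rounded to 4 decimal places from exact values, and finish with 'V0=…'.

(0,0): Delta=0.3363 Bond=-11.4869
V0=18.4400

Risk-neutral probability p* = (R−d)/(u−d) = (1.03−0.8)/(1.21−0.8) = 0.5610.
Payoff layer (t=1): V(1,0)=12.1100, V(1,1)=24.3800
  t=0,j=0: stock 89.0000 → up 107.6900 (V=24.3800), down 71.2000 (V=12.1100). Price 18.4400; hedge Δ=0.3363, bond B=-11.4869.
Each (Δ,B) replicates both successor values, so the strategy is self-financing and V0 is arbitrage-free.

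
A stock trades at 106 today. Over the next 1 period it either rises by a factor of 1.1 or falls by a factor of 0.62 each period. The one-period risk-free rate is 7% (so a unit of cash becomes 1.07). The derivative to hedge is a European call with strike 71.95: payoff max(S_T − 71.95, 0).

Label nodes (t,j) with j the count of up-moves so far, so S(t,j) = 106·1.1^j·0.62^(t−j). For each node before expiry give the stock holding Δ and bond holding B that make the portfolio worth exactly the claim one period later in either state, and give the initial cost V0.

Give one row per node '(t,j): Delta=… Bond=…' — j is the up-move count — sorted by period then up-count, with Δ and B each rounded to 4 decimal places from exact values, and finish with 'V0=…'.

No-arbitrage ⇒ martingale measure with p* = (R−d)/(u−d) = 0.9375.
At expiry t=1: V(1,0)=0.0000, V(1,1)=44.6500
  t=0,j=0: stock 106.0000 → up 116.6000 (V=44.6500), down 65.7200 (V=0.0000). Price 39.1209; hedge Δ=0.8776, bond B=-53.8999.
Each (Δ,B) replicates both successor values, so the strategy is self-financing and V0 is arbitrage-free.

(0,0): Delta=0.8776 Bond=-53.8999
V0=39.1209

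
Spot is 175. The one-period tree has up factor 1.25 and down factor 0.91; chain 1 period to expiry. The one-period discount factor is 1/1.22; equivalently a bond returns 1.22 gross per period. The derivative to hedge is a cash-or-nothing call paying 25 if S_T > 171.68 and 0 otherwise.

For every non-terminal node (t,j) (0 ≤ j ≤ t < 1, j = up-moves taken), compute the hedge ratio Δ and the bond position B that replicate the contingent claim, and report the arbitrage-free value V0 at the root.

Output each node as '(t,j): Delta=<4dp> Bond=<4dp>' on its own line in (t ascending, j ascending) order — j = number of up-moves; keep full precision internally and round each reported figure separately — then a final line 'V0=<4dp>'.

No-arbitrage ⇒ martingale measure with p* = (R−d)/(u−d) = 0.9118.
Terminal payoffs: V(1,0)=0.0000, V(1,1)=25.0000
  t=0,j=0: stock 175.0000 → up 218.7500 (V=25.0000), down 159.2500 (V=0.0000). Price 18.6837; hedge Δ=0.4202, bond B=-54.8457.
Check: Δ(0,0)·S0 + B(0,0) = 18.6837 = V0.

(0,0): Delta=0.4202 Bond=-54.8457
V0=18.6837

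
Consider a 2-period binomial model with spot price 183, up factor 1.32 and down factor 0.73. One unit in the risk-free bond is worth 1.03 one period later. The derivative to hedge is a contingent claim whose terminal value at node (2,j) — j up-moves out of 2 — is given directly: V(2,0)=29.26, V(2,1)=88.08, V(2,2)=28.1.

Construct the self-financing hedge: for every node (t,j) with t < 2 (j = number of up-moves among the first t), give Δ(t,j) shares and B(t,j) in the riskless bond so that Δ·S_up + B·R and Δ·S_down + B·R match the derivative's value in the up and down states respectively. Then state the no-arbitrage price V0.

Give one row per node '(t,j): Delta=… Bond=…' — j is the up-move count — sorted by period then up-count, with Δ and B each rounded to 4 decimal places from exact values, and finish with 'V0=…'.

Risk-neutral probability p* = (R−d)/(u−d) = (1.03−0.73)/(1.32−0.73) = 0.5085.
Terminal values V(2,·): V(2,0)=29.2600, V(2,1)=88.0800, V(2,2)=28.1000
(1,0): S=133.5900. Δ = (V_up−V_dn)/(S_up−S_dn) = (88.0800−29.2600)/(176.3388−97.5207) = 0.7463. V = [p*·88.0800 + (1−p*)·29.2600]/1.03 = 57.4451. B = V − Δ·S = -42.2498.
(1,1): S=241.5600. Δ = (V_up−V_dn)/(S_up−S_dn) = (28.1000−88.0800)/(318.8592−176.3388) = -0.4209. V = [p*·28.1000 + (1−p*)·88.0800]/1.03 = 55.9046. B = V − Δ·S = 157.5656.
(0,0): S=183.0000. Δ = (V_up−V_dn)/(S_up−S_dn) = (55.9046−57.4451)/(241.5600−133.5900) = -0.0143. V = [p*·55.9046 + (1−p*)·57.4451]/1.03 = 55.0114. B = V − Δ·S = 57.6226.
Self-financing check: at every node Δ·S+B equals the discounted successor values.

(0,0): Delta=-0.0143 Bond=57.6226
(1,0): Delta=0.7463 Bond=-42.2498
(1,1): Delta=-0.4209 Bond=157.5656
V0=55.0114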